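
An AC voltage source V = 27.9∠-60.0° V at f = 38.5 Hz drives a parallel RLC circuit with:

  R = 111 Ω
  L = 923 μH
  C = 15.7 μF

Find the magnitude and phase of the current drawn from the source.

Step 1 — Angular frequency: ω = 2π·f = 2π·38.5 = 241.9 rad/s.
Step 2 — Component impedances:
  R: Z = R = 111 Ω
  L: Z = jωL = j·241.9·0.000923 = 0 + j0.2233 Ω
  C: Z = 1/(jωC) = -j/(ω·C) = 0 - j263.3 Ω
Step 3 — Parallel combination: 1/Z_total = 1/R + 1/L + 1/C; Z_total = 0.0004499 + j0.2235 Ω = 0.2235∠89.9° Ω.
Step 4 — Source phasor: V = 27.9∠-60.0° V = 13.95 - j24.16 V.
Step 5 — Ohm's law: I = V / Z_total = (13.95 - j24.16) / (0.0004499 + j0.2235) = -108 - j62.64 A.
Step 6 — Convert to polar: |I| = 124.9 A, ∠I = -149.9°.

I = 124.9∠-149.9° A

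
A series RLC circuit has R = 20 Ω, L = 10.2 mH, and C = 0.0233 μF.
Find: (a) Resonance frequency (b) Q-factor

Step 1 — Resonance condition Im(Z)=0 gives ω₀ = 1/√(LC).
Step 2 — ω₀ = 1/√(0.0102·2.33e-08) = 6.487e+04 rad/s.
Step 3 — f₀ = ω₀/(2π) = 1.032e+04 Hz.
Step 4 — Series Q: Q = ω₀L/R = 6.487e+04·0.0102/20 = 33.08.

(a) f₀ = 1.032e+04 Hz  (b) Q = 33.08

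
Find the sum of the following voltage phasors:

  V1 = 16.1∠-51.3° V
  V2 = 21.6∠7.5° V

Step 1 — Convert each phasor to rectangular form:
  V1 = 16.1·(cos(-51.3°) + j·sin(-51.3°)) = 10.07 - j12.56 V
  V2 = 21.6·(cos(7.5°) + j·sin(7.5°)) = 21.42 + j2.819 V
Step 2 — Sum components: V_total = 31.48 - j9.746 V.
Step 3 — Convert to polar: |V_total| = 32.96 V, ∠V_total = -17.2°.

V_total = 32.96∠-17.2° V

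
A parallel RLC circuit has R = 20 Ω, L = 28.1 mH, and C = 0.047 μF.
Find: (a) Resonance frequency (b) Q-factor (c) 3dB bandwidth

Step 1 — Resonance: ω₀ = 1/√(LC) = 1/√(0.0281·4.7e-08) = 2.752e+04 rad/s.
Step 2 — f₀ = ω₀/(2π) = 4379 Hz.
Step 3 — Parallel Q: Q = R/(ω₀L) = 20/(2.752e+04·0.0281) = 0.02587.
Step 4 — Bandwidth: Δω = ω₀/Q = 1.064e+06 rad/s; BW = Δω/(2π) = 1.693e+05 Hz.

(a) f₀ = 4379 Hz  (b) Q = 0.02587  (c) BW = 1.693e+05 Hz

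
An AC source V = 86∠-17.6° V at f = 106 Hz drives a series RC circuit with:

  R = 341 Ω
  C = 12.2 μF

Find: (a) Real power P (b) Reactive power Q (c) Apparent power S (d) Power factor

Step 1 — Angular frequency: ω = 2π·f = 2π·106 = 666 rad/s.
Step 2 — Component impedances:
  R: Z = R = 341 Ω
  C: Z = 1/(jωC) = -j/(ω·C) = 0 - j123.1 Ω
Step 3 — Series combination: Z_total = R + C = 341 - j123.1 Ω = 362.5∠-19.8° Ω.
Step 4 — Source phasor: V = 86∠-17.6° V = 81.97 - j26 V.
Step 5 — Current: I = V / Z = 0.237 + j0.009293 A = 0.2372∠2.2° A.
Step 6 — Complex power: S = V·I* = 19.19 - j6.926 VA.
Step 7 — Real power: P = Re(S) = 19.19 W.
Step 8 — Reactive power: Q = Im(S) = -6.926 VAR.
Step 9 — Apparent power: |S| = 20.4 VA.
Step 10 — Power factor: PF = P/|S| = 0.9406 (leading).

(a) P = 19.19 W  (b) Q = -6.926 VAR  (c) S = 20.4 VA  (d) PF = 0.9406 (leading)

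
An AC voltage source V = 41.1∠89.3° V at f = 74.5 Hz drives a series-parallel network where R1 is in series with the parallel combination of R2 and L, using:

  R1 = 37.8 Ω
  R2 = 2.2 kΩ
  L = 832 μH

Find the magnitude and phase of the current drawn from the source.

Step 1 — Angular frequency: ω = 2π·f = 2π·74.5 = 468.1 rad/s.
Step 2 — Component impedances:
  R1: Z = R = 37.8 Ω
  R2: Z = R = 2200 Ω
  L: Z = jωL = j·468.1·0.000832 = 0 + j0.3895 Ω
Step 3 — Parallel branch: R2 || L = 1/(1/R2 + 1/L) = 6.894e-05 + j0.3895 Ω.
Step 4 — Series with R1: Z_total = R1 + (R2 || L) = 37.8 + j0.3895 Ω = 37.8∠0.6° Ω.
Step 5 — Source phasor: V = 41.1∠89.3° V = 0.5021 + j41.1 V.
Step 6 — Ohm's law: I = V / Z_total = (0.5021 + j41.1) / (37.8 + j0.3895) = 0.02448 + j1.087 A.
Step 7 — Convert to polar: |I| = 1.087 A, ∠I = 88.7°.

I = 1.087∠88.7° A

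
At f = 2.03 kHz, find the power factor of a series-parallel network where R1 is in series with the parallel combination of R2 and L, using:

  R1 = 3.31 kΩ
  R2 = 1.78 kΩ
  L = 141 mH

Step 1 — Angular frequency: ω = 2π·f = 2π·2030 = 1.275e+04 rad/s.
Step 2 — Component impedances:
  R1: Z = R = 3310 Ω
  R2: Z = R = 1780 Ω
  L: Z = jωL = j·1.275e+04·0.141 = 0 + j1798 Ω
Step 3 — Parallel branch: R2 || L = 1/(1/R2 + 1/L) = 899.2 + j890 Ω.
Step 4 — Series with R1: Z_total = R1 + (R2 || L) = 4209 + j890 Ω = 4302∠11.9° Ω.
Step 5 — Power factor: PF = cos(φ) = Re(Z)/|Z| = 4209/4302 = 0.9784.
Step 6 — Type: Im(Z) = 890 ⇒ lagging (phase φ = 11.9°).

PF = 0.9784 (lagging, φ = 11.9°)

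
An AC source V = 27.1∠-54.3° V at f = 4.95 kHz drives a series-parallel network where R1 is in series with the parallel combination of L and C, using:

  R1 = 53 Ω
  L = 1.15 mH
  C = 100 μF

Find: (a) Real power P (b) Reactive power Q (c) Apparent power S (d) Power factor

Step 1 — Angular frequency: ω = 2π·f = 2π·4950 = 3.11e+04 rad/s.
Step 2 — Component impedances:
  R1: Z = R = 53 Ω
  L: Z = jωL = j·3.11e+04·0.00115 = 0 + j35.77 Ω
  C: Z = 1/(jωC) = -j/(ω·C) = 0 - j0.3215 Ω
Step 3 — Parallel branch: L || C = 1/(1/L + 1/C) = 0 - j0.3244 Ω.
Step 4 — Series with R1: Z_total = R1 + (L || C) = 53 - j0.3244 Ω = 53∠-0.4° Ω.
Step 5 — Source phasor: V = 27.1∠-54.3° V = 15.81 - j22.01 V.
Step 6 — Current: I = V / Z = 0.3009 - j0.4134 A = 0.5113∠-53.9° A.
Step 7 — Complex power: S = V·I* = 13.86 - j0.08482 VA.
Step 8 — Real power: P = Re(S) = 13.86 W.
Step 9 — Reactive power: Q = Im(S) = -0.08482 VAR.
Step 10 — Apparent power: |S| = 13.86 VA.
Step 11 — Power factor: PF = P/|S| = 1 (leading).

(a) P = 13.86 W  (b) Q = -0.08482 VAR  (c) S = 13.86 VA  (d) PF = 1 (leading)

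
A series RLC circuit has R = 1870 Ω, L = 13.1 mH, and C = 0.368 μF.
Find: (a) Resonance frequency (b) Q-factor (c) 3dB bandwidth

Step 1 — Resonance: ω₀ = 1/√(LC) = 1/√(0.0131·3.68e-07) = 1.44e+04 rad/s.
Step 2 — f₀ = ω₀/(2π) = 2292 Hz.
Step 3 — Series Q: Q = ω₀L/R = 1.44e+04·0.0131/1870 = 0.1009.
Step 4 — Bandwidth: Δω = ω₀/Q = 1.427e+05 rad/s; BW = Δω/(2π) = 2.272e+04 Hz.

(a) f₀ = 2292 Hz  (b) Q = 0.1009  (c) BW = 2.272e+04 Hz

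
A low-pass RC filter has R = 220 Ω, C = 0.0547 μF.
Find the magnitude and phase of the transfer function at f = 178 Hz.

Step 1 — Angular frequency: ω = 2π·178 = 1118 rad/s.
Step 2 — Transfer function: H(jω) = 1/(1 + jωRC).
Step 3 — Denominator: 1 + jωRC = 1 + j·1118·220·5.47e-08 = 1 + j0.01346.
Step 4 — H = 0.9998 - j0.01346.
Step 5 — Magnitude: |H| = 0.9999 (-0.0 dB); phase: φ = -0.8°.

|H| = 0.9999 (-0.0 dB), φ = -0.8°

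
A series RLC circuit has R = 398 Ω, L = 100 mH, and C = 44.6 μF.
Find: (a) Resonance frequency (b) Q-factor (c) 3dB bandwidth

Step 1 — Resonance: ω₀ = 1/√(LC) = 1/√(0.1·4.46e-05) = 473.5 rad/s.
Step 2 — f₀ = ω₀/(2π) = 75.36 Hz.
Step 3 — Series Q: Q = ω₀L/R = 473.5·0.1/398 = 0.119.
Step 4 — Bandwidth: Δω = ω₀/Q = 3980 rad/s; BW = Δω/(2π) = 633.4 Hz.

(a) f₀ = 75.36 Hz  (b) Q = 0.119  (c) BW = 633.4 Hz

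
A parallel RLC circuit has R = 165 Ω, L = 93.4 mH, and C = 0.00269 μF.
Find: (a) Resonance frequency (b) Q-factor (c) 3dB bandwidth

Step 1 — Resonance: ω₀ = 1/√(LC) = 1/√(0.0934·2.69e-09) = 6.309e+04 rad/s.
Step 2 — f₀ = ω₀/(2π) = 1.004e+04 Hz.
Step 3 — Parallel Q: Q = R/(ω₀L) = 165/(6.309e+04·0.0934) = 0.028.
Step 4 — Bandwidth: Δω = ω₀/Q = 2.253e+06 rad/s; BW = Δω/(2π) = 3.586e+05 Hz.

(a) f₀ = 1.004e+04 Hz  (b) Q = 0.028  (c) BW = 3.586e+05 Hz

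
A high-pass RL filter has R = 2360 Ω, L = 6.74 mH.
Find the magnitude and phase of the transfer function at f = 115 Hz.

Step 1 — Angular frequency: ω = 2π·115 = 722.6 rad/s.
Step 2 — Transfer function: H(jω) = jωL/(R + jωL).
Step 3 — Numerator jωL = j·4.87; denominator R + jωL = 2360 + j4.87.
Step 4 — H = 4.258e-06 + j0.002064.
Step 5 — Magnitude: |H| = 0.002064 (-53.7 dB); phase: φ = 89.9°.

|H| = 0.002064 (-53.7 dB), φ = 89.9°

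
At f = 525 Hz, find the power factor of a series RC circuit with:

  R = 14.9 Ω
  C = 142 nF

Step 1 — Angular frequency: ω = 2π·f = 2π·525 = 3299 rad/s.
Step 2 — Component impedances:
  R: Z = R = 14.9 Ω
  C: Z = 1/(jωC) = -j/(ω·C) = 0 - j2135 Ω
Step 3 — Series combination: Z_total = R + C = 14.9 - j2135 Ω = 2135∠-89.6° Ω.
Step 4 — Power factor: PF = cos(φ) = Re(Z)/|Z| = 14.9/2135 = 0.006979.
Step 5 — Type: Im(Z) = -2135 ⇒ leading (phase φ = -89.6°).

PF = 0.006979 (leading, φ = -89.6°)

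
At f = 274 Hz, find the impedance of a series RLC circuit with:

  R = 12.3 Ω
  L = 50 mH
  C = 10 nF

Step 1 — Angular frequency: ω = 2π·f = 2π·274 = 1722 rad/s.
Step 2 — Component impedances:
  R: Z = R = 12.3 Ω
  L: Z = jωL = j·1722·0.05 = 0 + j86.08 Ω
  C: Z = 1/(jωC) = -j/(ω·C) = 0 - j5.809e+04 Ω
Step 3 — Series combination: Z_total = R + L + C = 12.3 - j5.8e+04 Ω = 5.8e+04∠-90.0° Ω.

Z = 12.3 - j5.8e+04 Ω = 5.8e+04∠-90.0° Ω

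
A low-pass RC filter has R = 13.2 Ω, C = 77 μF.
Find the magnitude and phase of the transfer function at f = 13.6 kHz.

Step 1 — Angular frequency: ω = 2π·1.36e+04 = 8.545e+04 rad/s.
Step 2 — Transfer function: H(jω) = 1/(1 + jωRC).
Step 3 — Denominator: 1 + jωRC = 1 + j·8.545e+04·13.2·7.7e-05 = 1 + j86.85.
Step 4 — H = 0.0001325 - j0.01151.
Step 5 — Magnitude: |H| = 0.01151 (-38.8 dB); phase: φ = -89.3°.

|H| = 0.01151 (-38.8 dB), φ = -89.3°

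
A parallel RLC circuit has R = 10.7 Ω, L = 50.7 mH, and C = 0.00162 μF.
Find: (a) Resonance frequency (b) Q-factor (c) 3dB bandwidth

Step 1 — Resonance: ω₀ = 1/√(LC) = 1/√(0.0507·1.62e-09) = 1.103e+05 rad/s.
Step 2 — f₀ = ω₀/(2π) = 1.756e+04 Hz.
Step 3 — Parallel Q: Q = R/(ω₀L) = 10.7/(1.103e+05·0.0507) = 0.001913.
Step 4 — Bandwidth: Δω = ω₀/Q = 5.769e+07 rad/s; BW = Δω/(2π) = 9.182e+06 Hz.

(a) f₀ = 1.756e+04 Hz  (b) Q = 0.001913  (c) BW = 9.182e+06 Hz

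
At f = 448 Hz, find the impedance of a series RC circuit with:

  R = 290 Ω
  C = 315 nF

Step 1 — Angular frequency: ω = 2π·f = 2π·448 = 2815 rad/s.
Step 2 — Component impedances:
  R: Z = R = 290 Ω
  C: Z = 1/(jωC) = -j/(ω·C) = 0 - j1128 Ω
Step 3 — Series combination: Z_total = R + C = 290 - j1128 Ω = 1164∠-75.6° Ω.

Z = 290 - j1128 Ω = 1164∠-75.6° Ω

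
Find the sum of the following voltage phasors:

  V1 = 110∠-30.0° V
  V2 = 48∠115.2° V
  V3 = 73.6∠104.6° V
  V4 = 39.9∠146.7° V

Step 1 — Convert each phasor to rectangular form:
  V1 = 110·(cos(-30.0°) + j·sin(-30.0°)) = 95.26 - j55 V
  V2 = 48·(cos(115.2°) + j·sin(115.2°)) = -20.44 + j43.43 V
  V3 = 73.6·(cos(104.6°) + j·sin(104.6°)) = -18.55 + j71.22 V
  V4 = 39.9·(cos(146.7°) + j·sin(146.7°)) = -33.35 + j21.91 V
Step 2 — Sum components: V_total = 22.92 + j81.56 V.
Step 3 — Convert to polar: |V_total| = 84.72 V, ∠V_total = 74.3°.

V_total = 84.72∠74.3° V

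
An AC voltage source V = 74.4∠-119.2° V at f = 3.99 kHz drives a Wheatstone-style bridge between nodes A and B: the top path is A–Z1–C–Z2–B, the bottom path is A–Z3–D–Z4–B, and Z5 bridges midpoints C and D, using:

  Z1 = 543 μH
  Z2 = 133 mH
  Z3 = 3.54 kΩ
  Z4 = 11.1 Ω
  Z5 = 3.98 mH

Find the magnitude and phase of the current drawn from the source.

Step 1 — Angular frequency: ω = 2π·f = 2π·3990 = 2.507e+04 rad/s.
Step 2 — Component impedances:
  Z1: Z = jωL = j·2.507e+04·0.000543 = 0 + j13.61 Ω
  Z2: Z = jωL = j·2.507e+04·0.133 = 0 + j3334 Ω
  Z3: Z = R = 3540 Ω
  Z4: Z = R = 11.1 Ω
  Z5: Z = jωL = j·2.507e+04·0.00398 = 0 + j99.78 Ω
Step 3 — Bridge requires nodal analysis (the Z5 bridge couples midpoints C and D, so the two paths cannot be reduced to a simple series/parallel combination). Setting node B to ground and injecting 1 A at node A, the 3-node admittance system at A, C, D solves to V_A = Z_AB = 13.91 + j110.4 Ω = 111.3∠82.8° Ω.
Step 4 — Source phasor: V = 74.4∠-119.2° V = -36.3 - j64.95 V.
Step 5 — Ohm's law: I = V / Z_total = (-36.3 - j64.95) / (13.91 + j110.4) = -0.6196 + j0.2506 A.
Step 6 — Convert to polar: |I| = 0.6684 A, ∠I = 158.0°.

I = 0.6684∠158.0° A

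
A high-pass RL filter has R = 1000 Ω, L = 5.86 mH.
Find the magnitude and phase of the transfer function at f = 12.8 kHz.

Step 1 — Angular frequency: ω = 2π·1.28e+04 = 8.042e+04 rad/s.
Step 2 — Transfer function: H(jω) = jωL/(R + jωL).
Step 3 — Numerator jωL = j·471.3; denominator R + jωL = 1000 + j471.3.
Step 4 — H = 0.1817 + j0.3856.
Step 5 — Magnitude: |H| = 0.4263 (-7.4 dB); phase: φ = 64.8°.

|H| = 0.4263 (-7.4 dB), φ = 64.8°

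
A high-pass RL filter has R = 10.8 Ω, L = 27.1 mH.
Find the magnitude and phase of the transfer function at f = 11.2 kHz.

Step 1 — Angular frequency: ω = 2π·1.12e+04 = 7.037e+04 rad/s.
Step 2 — Transfer function: H(jω) = jωL/(R + jωL).
Step 3 — Numerator jωL = j·1907; denominator R + jωL = 10.8 + j1907.
Step 4 — H = 1 + j0.005663.
Step 5 — Magnitude: |H| = 1 (-0.0 dB); phase: φ = 0.3°.

|H| = 1 (-0.0 dB), φ = 0.3°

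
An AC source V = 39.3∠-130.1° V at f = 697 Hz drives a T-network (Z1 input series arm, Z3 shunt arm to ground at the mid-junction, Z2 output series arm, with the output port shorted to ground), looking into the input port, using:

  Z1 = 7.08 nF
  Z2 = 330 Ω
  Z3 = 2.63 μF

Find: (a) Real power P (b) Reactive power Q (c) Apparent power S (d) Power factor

Step 1 — Angular frequency: ω = 2π·f = 2π·697 = 4379 rad/s.
Step 2 — Component impedances:
  Z1: Z = 1/(jωC) = -j/(ω·C) = 0 - j3.225e+04 Ω
  Z2: Z = R = 330 Ω
  Z3: Z = 1/(jωC) = -j/(ω·C) = 0 - j86.82 Ω
Step 3 — With the output port shorted to ground, the output series arm Z2 runs from the junction to ground; the shunt arm Z3 also runs from the junction to ground. They appear in parallel: Z3 || Z2 = 21.36 - j81.2 Ω.
Step 4 — Series with input arm Z1: Z_in = Z1 + (Z3 || Z2) = 21.36 - j3.233e+04 Ω = 3.233e+04∠-90.0° Ω.
Step 5 — Source phasor: V = 39.3∠-130.1° V = -25.31 - j30.06 V.
Step 6 — Current: I = V / Z = 0.0009292 - j0.0007835 A = 0.001215∠-40.1° A.
Step 7 — Complex power: S = V·I* = 3.156e-05 - j0.04777 VA.
Step 8 — Real power: P = Re(S) = 3.156e-05 W.
Step 9 — Reactive power: Q = Im(S) = -0.04777 VAR.
Step 10 — Apparent power: |S| = 0.04777 VA.
Step 11 — Power factor: PF = P/|S| = 0.0006607 (leading).

(a) P = 3.156e-05 W  (b) Q = -0.04777 VAR  (c) S = 0.04777 VA  (d) PF = 0.0006607 (leading)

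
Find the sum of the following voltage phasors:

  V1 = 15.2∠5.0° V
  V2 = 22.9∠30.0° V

Step 1 — Convert each phasor to rectangular form:
  V1 = 15.2·(cos(5.0°) + j·sin(5.0°)) = 15.14 + j1.325 V
  V2 = 22.9·(cos(30.0°) + j·sin(30.0°)) = 19.83 + j11.45 V
Step 2 — Sum components: V_total = 34.97 + j12.77 V.
Step 3 — Convert to polar: |V_total| = 37.23 V, ∠V_total = 20.1°.

V_total = 37.23∠20.1° V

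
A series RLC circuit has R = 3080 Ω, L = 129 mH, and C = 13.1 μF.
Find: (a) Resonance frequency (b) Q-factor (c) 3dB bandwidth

Step 1 — Resonance condition Im(Z)=0 gives ω₀ = 1/√(LC).
Step 2 — ω₀ = 1/√(0.129·1.31e-05) = 769.3 rad/s.
Step 3 — f₀ = ω₀/(2π) = 122.4 Hz.
Step 4 — Series Q: Q = ω₀L/R = 769.3·0.129/3080 = 0.03222.
Step 5 — 3dB bandwidth: Δω = ω₀/Q = 2.388e+04 rad/s; BW = Δω/(2π) = 3800 Hz.

(a) f₀ = 122.4 Hz  (b) Q = 0.03222  (c) BW = 3800 Hz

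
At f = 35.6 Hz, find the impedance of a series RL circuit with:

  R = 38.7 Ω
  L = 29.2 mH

Step 1 — Angular frequency: ω = 2π·f = 2π·35.6 = 223.7 rad/s.
Step 2 — Component impedances:
  R: Z = R = 38.7 Ω
  L: Z = jωL = j·223.7·0.0292 = 0 + j6.531 Ω
Step 3 — Series combination: Z_total = R + L = 38.7 + j6.531 Ω = 39.25∠9.6° Ω.

Z = 38.7 + j6.531 Ω = 39.25∠9.6° Ω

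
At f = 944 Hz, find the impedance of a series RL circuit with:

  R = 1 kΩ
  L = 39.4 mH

Step 1 — Angular frequency: ω = 2π·f = 2π·944 = 5931 rad/s.
Step 2 — Component impedances:
  R: Z = R = 1000 Ω
  L: Z = jωL = j·5931·0.0394 = 0 + j233.7 Ω
Step 3 — Series combination: Z_total = R + L = 1000 + j233.7 Ω = 1027∠13.2° Ω.

Z = 1000 + j233.7 Ω = 1027∠13.2° Ω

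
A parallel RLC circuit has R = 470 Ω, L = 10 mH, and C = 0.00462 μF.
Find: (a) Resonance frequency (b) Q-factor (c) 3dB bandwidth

Step 1 — Resonance: ω₀ = 1/√(LC) = 1/√(0.01·4.62e-09) = 1.471e+05 rad/s.
Step 2 — f₀ = ω₀/(2π) = 2.342e+04 Hz.
Step 3 — Parallel Q: Q = R/(ω₀L) = 470/(1.471e+05·0.01) = 0.3195.
Step 4 — Bandwidth: Δω = ω₀/Q = 4.605e+05 rad/s; BW = Δω/(2π) = 7.33e+04 Hz.

(a) f₀ = 2.342e+04 Hz  (b) Q = 0.3195  (c) BW = 7.33e+04 Hz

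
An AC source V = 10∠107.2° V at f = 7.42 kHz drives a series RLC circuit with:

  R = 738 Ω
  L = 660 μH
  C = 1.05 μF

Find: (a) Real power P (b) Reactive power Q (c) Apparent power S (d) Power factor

Step 1 — Angular frequency: ω = 2π·f = 2π·7420 = 4.662e+04 rad/s.
Step 2 — Component impedances:
  R: Z = R = 738 Ω
  L: Z = jωL = j·4.662e+04·0.00066 = 0 + j30.77 Ω
  C: Z = 1/(jωC) = -j/(ω·C) = 0 - j20.43 Ω
Step 3 — Series combination: Z_total = R + L + C = 738 + j10.34 Ω = 738.1∠0.8° Ω.
Step 4 — Source phasor: V = 10∠107.2° V = -2.957 + j9.553 V.
Step 5 — Current: I = V / Z = -0.003825 + j0.013 A = 0.01355∠106.4° A.
Step 6 — Complex power: S = V·I* = 0.1355 + j0.001898 VA.
Step 7 — Real power: P = Re(S) = 0.1355 W.
Step 8 — Reactive power: Q = Im(S) = 0.001898 VAR.
Step 9 — Apparent power: |S| = 0.1355 VA.
Step 10 — Power factor: PF = P/|S| = 0.9999 (lagging).

(a) P = 0.1355 W  (b) Q = 0.001898 VAR  (c) S = 0.1355 VA  (d) PF = 0.9999 (lagging)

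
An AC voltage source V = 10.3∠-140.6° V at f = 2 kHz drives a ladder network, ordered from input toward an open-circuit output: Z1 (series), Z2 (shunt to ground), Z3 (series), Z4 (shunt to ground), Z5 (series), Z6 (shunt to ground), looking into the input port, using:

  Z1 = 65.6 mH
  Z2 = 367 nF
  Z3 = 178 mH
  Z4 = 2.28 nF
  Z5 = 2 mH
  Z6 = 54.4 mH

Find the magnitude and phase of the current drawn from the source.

Step 1 — Angular frequency: ω = 2π·f = 2π·2000 = 1.257e+04 rad/s.
Step 2 — Component impedances:
  Z1: Z = jωL = j·1.257e+04·0.0656 = 0 + j824.4 Ω
  Z2: Z = 1/(jωC) = -j/(ω·C) = 0 - j216.8 Ω
  Z3: Z = jωL = j·1.257e+04·0.178 = 0 + j2237 Ω
  Z4: Z = 1/(jωC) = -j/(ω·C) = 0 - j3.49e+04 Ω
  Z5: Z = jωL = j·1.257e+04·0.002 = 0 + j25.13 Ω
  Z6: Z = jωL = j·1.257e+04·0.0544 = 0 + j683.6 Ω
Step 3 — Ladder network (open output): work backward from the far end, alternating series and parallel combinations. Z_in = 0 + j590.4 Ω = 590.4∠90.0° Ω.
Step 4 — Source phasor: V = 10.3∠-140.6° V = -7.959 - j6.538 V.
Step 5 — Ohm's law: I = V / Z_total = (-7.959 - j6.538) / (0 + j590.4) = -0.01107 + j0.01348 A.
Step 6 — Convert to polar: |I| = 0.01745 A, ∠I = 129.4°.

I = 0.01745∠129.4° A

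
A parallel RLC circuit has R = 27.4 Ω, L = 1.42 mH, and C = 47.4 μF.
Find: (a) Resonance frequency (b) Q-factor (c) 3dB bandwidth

Step 1 — Resonance: ω₀ = 1/√(LC) = 1/√(0.00142·4.74e-05) = 3854 rad/s.
Step 2 — f₀ = ω₀/(2π) = 613.5 Hz.
Step 3 — Parallel Q: Q = R/(ω₀L) = 27.4/(3854·0.00142) = 5.006.
Step 4 — Bandwidth: Δω = ω₀/Q = 770 rad/s; BW = Δω/(2π) = 122.5 Hz.

(a) f₀ = 613.5 Hz  (b) Q = 5.006  (c) BW = 122.5 Hz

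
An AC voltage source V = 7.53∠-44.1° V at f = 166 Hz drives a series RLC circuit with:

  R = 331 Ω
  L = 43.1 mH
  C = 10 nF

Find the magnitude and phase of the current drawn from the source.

Step 1 — Angular frequency: ω = 2π·f = 2π·166 = 1043 rad/s.
Step 2 — Component impedances:
  R: Z = R = 331 Ω
  L: Z = jωL = j·1043·0.0431 = 0 + j44.95 Ω
  C: Z = 1/(jωC) = -j/(ω·C) = 0 - j9.588e+04 Ω
Step 3 — Series combination: Z_total = R + L + C = 331 - j9.583e+04 Ω = 9.583e+04∠-89.8° Ω.
Step 4 — Source phasor: V = 7.53∠-44.1° V = 5.407 - j5.24 V.
Step 5 — Ohm's law: I = V / Z_total = (5.407 - j5.24) / (331 - j9.583e+04) = 5.488e-05 + j5.624e-05 A.
Step 6 — Convert to polar: |I| = 7.857e-05 A, ∠I = 45.7°.

I = 7.857e-05∠45.7° A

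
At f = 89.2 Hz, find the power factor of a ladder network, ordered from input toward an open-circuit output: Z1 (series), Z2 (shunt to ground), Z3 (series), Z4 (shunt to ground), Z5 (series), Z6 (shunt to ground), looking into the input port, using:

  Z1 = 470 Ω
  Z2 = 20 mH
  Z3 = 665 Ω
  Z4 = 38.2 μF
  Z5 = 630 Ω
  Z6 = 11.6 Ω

Step 1 — Angular frequency: ω = 2π·f = 2π·89.2 = 560.5 rad/s.
Step 2 — Component impedances:
  Z1: Z = R = 470 Ω
  Z2: Z = jωL = j·560.5·0.02 = 0 + j11.21 Ω
  Z3: Z = R = 665 Ω
  Z4: Z = 1/(jωC) = -j/(ω·C) = 0 - j46.71 Ω
  Z5: Z = R = 630 Ω
  Z6: Z = R = 11.6 Ω
Step 3 — Ladder network (open output): work backward from the far end, alternating series and parallel combinations. Z_in = 470.2 + j11.22 Ω = 470.3∠1.4° Ω.
Step 4 — Power factor: PF = cos(φ) = Re(Z)/|Z| = 470.19/470.32 = 0.9997.
Step 5 — Type: Im(Z) = 11.22 ⇒ lagging (phase φ = 1.4°).

PF = 0.9997 (lagging, φ = 1.4°)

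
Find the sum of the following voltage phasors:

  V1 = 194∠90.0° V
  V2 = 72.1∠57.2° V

Step 1 — Convert each phasor to rectangular form:
  V1 = 194·(cos(90.0°) + j·sin(90.0°)) = 0 + j194 V
  V2 = 72.1·(cos(57.2°) + j·sin(57.2°)) = 39.06 + j60.6 V
Step 2 — Sum components: V_total = 39.06 + j254.6 V.
Step 3 — Convert to polar: |V_total| = 257.6 V, ∠V_total = 81.3°.

V_total = 257.6∠81.3° V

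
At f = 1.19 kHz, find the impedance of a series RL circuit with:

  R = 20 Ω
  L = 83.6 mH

Step 1 — Angular frequency: ω = 2π·f = 2π·1190 = 7477 rad/s.
Step 2 — Component impedances:
  R: Z = R = 20 Ω
  L: Z = jωL = j·7477·0.0836 = 0 + j625.1 Ω
Step 3 — Series combination: Z_total = R + L = 20 + j625.1 Ω = 625.4∠88.2° Ω.

Z = 20 + j625.1 Ω = 625.4∠88.2° Ω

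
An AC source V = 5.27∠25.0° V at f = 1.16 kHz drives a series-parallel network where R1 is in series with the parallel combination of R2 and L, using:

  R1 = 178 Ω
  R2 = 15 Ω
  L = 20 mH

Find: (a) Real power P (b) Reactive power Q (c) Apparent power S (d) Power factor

Step 1 — Angular frequency: ω = 2π·f = 2π·1160 = 7288 rad/s.
Step 2 — Component impedances:
  R1: Z = R = 178 Ω
  R2: Z = R = 15 Ω
  L: Z = jωL = j·7288·0.02 = 0 + j145.8 Ω
Step 3 — Parallel branch: R2 || L = 1/(1/R2 + 1/L) = 14.84 + j1.527 Ω.
Step 4 — Series with R1: Z_total = R1 + (R2 || L) = 192.8 + j1.527 Ω = 192.8∠0.5° Ω.
Step 5 — Source phasor: V = 5.27∠25.0° V = 4.776 + j2.227 V.
Step 6 — Current: I = V / Z = 0.02486 + j0.01135 A = 0.02733∠24.5° A.
Step 7 — Complex power: S = V·I* = 0.144 + j0.001141 VA.
Step 8 — Real power: P = Re(S) = 0.144 W.
Step 9 — Reactive power: Q = Im(S) = 0.001141 VAR.
Step 10 — Apparent power: |S| = 0.144 VA.
Step 11 — Power factor: PF = P/|S| = 1 (lagging).

(a) P = 0.144 W  (b) Q = 0.001141 VAR  (c) S = 0.144 VA  (d) PF = 1 (lagging)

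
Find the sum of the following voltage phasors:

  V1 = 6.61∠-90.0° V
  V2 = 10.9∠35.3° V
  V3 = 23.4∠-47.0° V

Step 1 — Convert each phasor to rectangular form:
  V1 = 6.61·(cos(-90.0°) + j·sin(-90.0°)) = 0 - j6.61 V
  V2 = 10.9·(cos(35.3°) + j·sin(35.3°)) = 8.896 + j6.299 V
  V3 = 23.4·(cos(-47.0°) + j·sin(-47.0°)) = 15.96 - j17.11 V
Step 2 — Sum components: V_total = 24.85 - j17.43 V.
Step 3 — Convert to polar: |V_total| = 30.35 V, ∠V_total = -35.0°.

V_total = 30.35∠-35.0° V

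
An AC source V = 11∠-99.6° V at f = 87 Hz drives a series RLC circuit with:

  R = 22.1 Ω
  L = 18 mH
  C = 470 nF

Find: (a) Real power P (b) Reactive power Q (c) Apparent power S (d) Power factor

Step 1 — Angular frequency: ω = 2π·f = 2π·87 = 546.6 rad/s.
Step 2 — Component impedances:
  R: Z = R = 22.1 Ω
  L: Z = jωL = j·546.6·0.018 = 0 + j9.839 Ω
  C: Z = 1/(jωC) = -j/(ω·C) = 0 - j3892 Ω
Step 3 — Series combination: Z_total = R + L + C = 22.1 - j3882 Ω = 3882∠-89.7° Ω.
Step 4 — Source phasor: V = 11∠-99.6° V = -1.834 - j10.85 V.
Step 5 — Current: I = V / Z = 0.002791 - j0.0004884 A = 0.002833∠-9.9° A.
Step 6 — Complex power: S = V·I* = 0.0001774 - j0.03117 VA.
Step 7 — Real power: P = Re(S) = 0.0001774 W.
Step 8 — Reactive power: Q = Im(S) = -0.03117 VAR.
Step 9 — Apparent power: |S| = 0.03117 VA.
Step 10 — Power factor: PF = P/|S| = 0.005692 (leading).

(a) P = 0.0001774 W  (b) Q = -0.03117 VAR  (c) S = 0.03117 VA  (d) PF = 0.005692 (leading)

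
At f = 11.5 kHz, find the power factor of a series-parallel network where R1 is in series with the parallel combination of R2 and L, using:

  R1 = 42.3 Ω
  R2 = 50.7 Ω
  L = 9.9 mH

Step 1 — Angular frequency: ω = 2π·f = 2π·1.15e+04 = 7.226e+04 rad/s.
Step 2 — Component impedances:
  R1: Z = R = 42.3 Ω
  R2: Z = R = 50.7 Ω
  L: Z = jωL = j·7.226e+04·0.0099 = 0 + j715.3 Ω
Step 3 — Parallel branch: R2 || L = 1/(1/R2 + 1/L) = 50.45 + j3.575 Ω.
Step 4 — Series with R1: Z_total = R1 + (R2 || L) = 92.75 + j3.575 Ω = 92.82∠2.2° Ω.
Step 5 — Power factor: PF = cos(φ) = Re(Z)/|Z| = 92.747/92.815 = 0.9993.
Step 6 — Type: Im(Z) = 3.575 ⇒ lagging (phase φ = 2.2°).

PF = 0.9993 (lagging, φ = 2.2°)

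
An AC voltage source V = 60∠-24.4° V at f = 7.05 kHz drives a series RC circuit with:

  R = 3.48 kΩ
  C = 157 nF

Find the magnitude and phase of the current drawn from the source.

Step 1 — Angular frequency: ω = 2π·f = 2π·7050 = 4.43e+04 rad/s.
Step 2 — Component impedances:
  R: Z = R = 3480 Ω
  C: Z = 1/(jωC) = -j/(ω·C) = 0 - j143.8 Ω
Step 3 — Series combination: Z_total = R + C = 3480 - j143.8 Ω = 3483∠-2.4° Ω.
Step 4 — Source phasor: V = 60∠-24.4° V = 54.64 - j24.79 V.
Step 5 — Ohm's law: I = V / Z_total = (54.64 - j24.79) / (3480 - j143.8) = 0.01597 - j0.006463 A.
Step 6 — Convert to polar: |I| = 0.01723 A, ∠I = -22.0°.

I = 0.01723∠-22.0° A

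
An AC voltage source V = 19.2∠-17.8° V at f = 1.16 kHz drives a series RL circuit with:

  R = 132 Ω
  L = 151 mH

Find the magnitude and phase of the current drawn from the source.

Step 1 — Angular frequency: ω = 2π·f = 2π·1160 = 7288 rad/s.
Step 2 — Component impedances:
  R: Z = R = 132 Ω
  L: Z = jωL = j·7288·0.151 = 0 + j1101 Ω
Step 3 — Series combination: Z_total = R + L = 132 + j1101 Ω = 1108∠83.2° Ω.
Step 4 — Source phasor: V = 19.2∠-17.8° V = 18.28 - j5.869 V.
Step 5 — Ohm's law: I = V / Z_total = (18.28 - j5.869) / (132 + j1101) = -0.003293 - j0.01701 A.
Step 6 — Convert to polar: |I| = 0.01732 A, ∠I = -101.0°.

I = 0.01732∠-101.0° A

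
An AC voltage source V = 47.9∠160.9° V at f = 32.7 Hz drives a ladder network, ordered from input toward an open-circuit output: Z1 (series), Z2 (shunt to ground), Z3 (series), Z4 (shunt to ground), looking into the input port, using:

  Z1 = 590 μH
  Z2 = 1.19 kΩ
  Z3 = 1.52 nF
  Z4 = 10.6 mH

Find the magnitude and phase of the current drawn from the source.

Step 1 — Angular frequency: ω = 2π·f = 2π·32.7 = 205.5 rad/s.
Step 2 — Component impedances:
  Z1: Z = jωL = j·205.5·0.00059 = 0 + j0.1212 Ω
  Z2: Z = R = 1190 Ω
  Z3: Z = 1/(jωC) = -j/(ω·C) = 0 - j3.202e+06 Ω
  Z4: Z = jωL = j·205.5·0.0106 = 0 + j2.178 Ω
Step 3 — Ladder network (open output): work backward from the far end, alternating series and parallel combinations. Z_in = 1190 - j0.321 Ω = 1190∠-0.0° Ω.
Step 4 — Source phasor: V = 47.9∠160.9° V = -45.26 + j15.67 V.
Step 5 — Ohm's law: I = V / Z_total = (-45.26 + j15.67) / (1190 - j0.321) = -0.03804 + j0.01316 A.
Step 6 — Convert to polar: |I| = 0.04025 A, ∠I = 160.9°.

I = 0.04025∠160.9° A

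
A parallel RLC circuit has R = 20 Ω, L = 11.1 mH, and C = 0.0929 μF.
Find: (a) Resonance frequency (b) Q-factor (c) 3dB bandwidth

Step 1 — Resonance: ω₀ = 1/√(LC) = 1/√(0.0111·9.29e-08) = 3.114e+04 rad/s.
Step 2 — f₀ = ω₀/(2π) = 4956 Hz.
Step 3 — Parallel Q: Q = R/(ω₀L) = 20/(3.114e+04·0.0111) = 0.05786.
Step 4 — Bandwidth: Δω = ω₀/Q = 5.382e+05 rad/s; BW = Δω/(2π) = 8.566e+04 Hz.

(a) f₀ = 4956 Hz  (b) Q = 0.05786  (c) BW = 8.566e+04 Hz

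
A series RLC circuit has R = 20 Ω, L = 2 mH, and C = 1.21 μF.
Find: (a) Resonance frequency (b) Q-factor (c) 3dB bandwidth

Step 1 — Resonance condition Im(Z)=0 gives ω₀ = 1/√(LC).
Step 2 — ω₀ = 1/√(0.002·1.21e-06) = 2.033e+04 rad/s.
Step 3 — f₀ = ω₀/(2π) = 3235 Hz.
Step 4 — Series Q: Q = ω₀L/R = 2.033e+04·0.002/20 = 2.033.
Step 5 — 3dB bandwidth: Δω = ω₀/Q = 1e+04 rad/s; BW = Δω/(2π) = 1592 Hz.

(a) f₀ = 3235 Hz  (b) Q = 2.033  (c) BW = 1592 Hz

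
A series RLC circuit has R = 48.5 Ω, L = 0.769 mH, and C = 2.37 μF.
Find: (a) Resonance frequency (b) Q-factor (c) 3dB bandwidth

Step 1 — Resonance: ω₀ = 1/√(LC) = 1/√(0.000769·2.37e-06) = 2.342e+04 rad/s.
Step 2 — f₀ = ω₀/(2π) = 3728 Hz.
Step 3 — Series Q: Q = ω₀L/R = 2.342e+04·0.000769/48.5 = 0.3714.
Step 4 — Bandwidth: Δω = ω₀/Q = 6.307e+04 rad/s; BW = Δω/(2π) = 1.004e+04 Hz.

(a) f₀ = 3728 Hz  (b) Q = 0.3714  (c) BW = 1.004e+04 Hz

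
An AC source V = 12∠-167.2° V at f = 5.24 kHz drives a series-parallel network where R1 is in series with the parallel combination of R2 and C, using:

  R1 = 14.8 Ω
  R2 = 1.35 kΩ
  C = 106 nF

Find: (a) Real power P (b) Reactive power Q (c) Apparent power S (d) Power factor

Step 1 — Angular frequency: ω = 2π·f = 2π·5240 = 3.292e+04 rad/s.
Step 2 — Component impedances:
  R1: Z = R = 14.8 Ω
  R2: Z = R = 1350 Ω
  C: Z = 1/(jωC) = -j/(ω·C) = 0 - j286.5 Ω
Step 3 — Parallel branch: R2 || C = 1/(1/R2 + 1/C) = 58.2 - j274.2 Ω.
Step 4 — Series with R1: Z_total = R1 + (R2 || C) = 73 - j274.2 Ω = 283.7∠-75.1° Ω.
Step 5 — Source phasor: V = 12∠-167.2° V = -11.7 - j2.659 V.
Step 6 — Current: I = V / Z = -0.001556 - j0.04226 A = 0.04229∠-92.1° A.
Step 7 — Complex power: S = V·I* = 0.1306 - j0.4904 VA.
Step 8 — Real power: P = Re(S) = 0.1306 W.
Step 9 — Reactive power: Q = Im(S) = -0.4904 VAR.
Step 10 — Apparent power: |S| = 0.5075 VA.
Step 11 — Power factor: PF = P/|S| = 0.2573 (leading).

(a) P = 0.1306 W  (b) Q = -0.4904 VAR  (c) S = 0.5075 VA  (d) PF = 0.2573 (leading)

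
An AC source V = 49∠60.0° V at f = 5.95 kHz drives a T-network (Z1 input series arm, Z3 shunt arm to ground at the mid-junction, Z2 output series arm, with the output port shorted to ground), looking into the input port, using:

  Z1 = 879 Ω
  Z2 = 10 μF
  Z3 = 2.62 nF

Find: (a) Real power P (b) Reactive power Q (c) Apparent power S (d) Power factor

Step 1 — Angular frequency: ω = 2π·f = 2π·5950 = 3.738e+04 rad/s.
Step 2 — Component impedances:
  Z1: Z = R = 879 Ω
  Z2: Z = 1/(jωC) = -j/(ω·C) = 0 - j2.675 Ω
  Z3: Z = 1/(jωC) = -j/(ω·C) = 0 - j1.021e+04 Ω
Step 3 — With the output port shorted to ground, the output series arm Z2 runs from the junction to ground; the shunt arm Z3 also runs from the junction to ground. They appear in parallel: Z3 || Z2 = 0 - j2.674 Ω.
Step 4 — Series with input arm Z1: Z_in = Z1 + (Z3 || Z2) = 879 - j2.674 Ω = 879∠-0.2° Ω.
Step 5 — Source phasor: V = 49∠60.0° V = 24.5 + j42.44 V.
Step 6 — Current: I = V / Z = 0.02773 + j0.04836 A = 0.05574∠60.2° A.
Step 7 — Complex power: S = V·I* = 2.731 - j0.00831 VA.
Step 8 — Real power: P = Re(S) = 2.731 W.
Step 9 — Reactive power: Q = Im(S) = -0.00831 VAR.
Step 10 — Apparent power: |S| = 2.732 VA.
Step 11 — Power factor: PF = P/|S| = 1 (leading).

(a) P = 2.731 W  (b) Q = -0.00831 VAR  (c) S = 2.732 VA  (d) PF = 1 (leading)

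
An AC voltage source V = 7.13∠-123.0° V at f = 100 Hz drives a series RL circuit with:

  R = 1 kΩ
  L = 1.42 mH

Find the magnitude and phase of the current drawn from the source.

Step 1 — Angular frequency: ω = 2π·f = 2π·100 = 628.3 rad/s.
Step 2 — Component impedances:
  R: Z = R = 1000 Ω
  L: Z = jωL = j·628.3·0.00142 = 0 + j0.8922 Ω
Step 3 — Series combination: Z_total = R + L = 1000 + j0.8922 Ω = 1000∠0.1° Ω.
Step 4 — Source phasor: V = 7.13∠-123.0° V = -3.883 - j5.98 V.
Step 5 — Ohm's law: I = V / Z_total = (-3.883 - j5.98) / (1000 + j0.8922) = -0.003889 - j0.005976 A.
Step 6 — Convert to polar: |I| = 0.00713 A, ∠I = -123.1°.

I = 0.00713∠-123.1° A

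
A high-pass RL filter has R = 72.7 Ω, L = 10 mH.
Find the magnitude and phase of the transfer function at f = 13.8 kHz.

Step 1 — Angular frequency: ω = 2π·1.38e+04 = 8.671e+04 rad/s.
Step 2 — Transfer function: H(jω) = jωL/(R + jωL).
Step 3 — Numerator jωL = j·867.1; denominator R + jωL = 72.7 + j867.1.
Step 4 — H = 0.993 + j0.08326.
Step 5 — Magnitude: |H| = 0.9965 (-0.0 dB); phase: φ = 4.8°.

|H| = 0.9965 (-0.0 dB), φ = 4.8°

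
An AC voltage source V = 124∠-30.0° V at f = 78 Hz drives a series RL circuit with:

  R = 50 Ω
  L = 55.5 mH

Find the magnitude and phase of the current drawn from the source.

Step 1 — Angular frequency: ω = 2π·f = 2π·78 = 490.1 rad/s.
Step 2 — Component impedances:
  R: Z = R = 50 Ω
  L: Z = jωL = j·490.1·0.0555 = 0 + j27.2 Ω
Step 3 — Series combination: Z_total = R + L = 50 + j27.2 Ω = 56.92∠28.5° Ω.
Step 4 — Source phasor: V = 124∠-30.0° V = 107.4 - j62 V.
Step 5 — Ohm's law: I = V / Z_total = (107.4 - j62) / (50 + j27.2) = 1.137 - j1.858 A.
Step 6 — Convert to polar: |I| = 2.179 A, ∠I = -58.5°.

I = 2.179∠-58.5° A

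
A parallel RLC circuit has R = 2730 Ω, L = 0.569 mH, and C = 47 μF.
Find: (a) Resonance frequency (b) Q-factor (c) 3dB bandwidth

Step 1 — Resonance: ω₀ = 1/√(LC) = 1/√(0.000569·4.7e-05) = 6115 rad/s.
Step 2 — f₀ = ω₀/(2π) = 973.2 Hz.
Step 3 — Parallel Q: Q = R/(ω₀L) = 2730/(6115·0.000569) = 784.6.
Step 4 — Bandwidth: Δω = ω₀/Q = 7.794 rad/s; BW = Δω/(2π) = 1.24 Hz.

(a) f₀ = 973.2 Hz  (b) Q = 784.6  (c) BW = 1.24 Hz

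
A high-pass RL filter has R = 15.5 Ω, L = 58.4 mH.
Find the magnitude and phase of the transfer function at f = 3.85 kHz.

Step 1 — Angular frequency: ω = 2π·3850 = 2.419e+04 rad/s.
Step 2 — Transfer function: H(jω) = jωL/(R + jωL).
Step 3 — Numerator jωL = j·1413; denominator R + jωL = 15.5 + j1413.
Step 4 — H = 0.9999 + j0.01097.
Step 5 — Magnitude: |H| = 0.9999 (-0.0 dB); phase: φ = 0.6°.

|H| = 0.9999 (-0.0 dB), φ = 0.6°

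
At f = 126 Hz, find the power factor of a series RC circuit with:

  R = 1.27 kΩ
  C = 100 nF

Step 1 — Angular frequency: ω = 2π·f = 2π·126 = 791.7 rad/s.
Step 2 — Component impedances:
  R: Z = R = 1270 Ω
  C: Z = 1/(jωC) = -j/(ω·C) = 0 - j1.263e+04 Ω
Step 3 — Series combination: Z_total = R + C = 1270 - j1.263e+04 Ω = 1.27e+04∠-84.3° Ω.
Step 4 — Power factor: PF = cos(φ) = Re(Z)/|Z| = 1270/1.27e+04 = 0.1.
Step 5 — Type: Im(Z) = -1.263e+04 ⇒ leading (phase φ = -84.3°).

PF = 0.1 (leading, φ = -84.3°)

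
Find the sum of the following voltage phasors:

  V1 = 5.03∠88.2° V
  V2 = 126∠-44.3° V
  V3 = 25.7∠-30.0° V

Step 1 — Convert each phasor to rectangular form:
  V1 = 5.03·(cos(88.2°) + j·sin(88.2°)) = 0.158 + j5.028 V
  V2 = 126·(cos(-44.3°) + j·sin(-44.3°)) = 90.18 - j88 V
  V3 = 25.7·(cos(-30.0°) + j·sin(-30.0°)) = 22.26 - j12.85 V
Step 2 — Sum components: V_total = 112.6 - j95.82 V.
Step 3 — Convert to polar: |V_total| = 147.8 V, ∠V_total = -40.4°.

V_total = 147.8∠-40.4° V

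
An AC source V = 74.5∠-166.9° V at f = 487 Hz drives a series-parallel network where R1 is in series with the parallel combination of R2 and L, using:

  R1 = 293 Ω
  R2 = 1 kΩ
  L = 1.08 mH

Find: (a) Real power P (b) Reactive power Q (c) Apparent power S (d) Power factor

Step 1 — Angular frequency: ω = 2π·f = 2π·487 = 3060 rad/s.
Step 2 — Component impedances:
  R1: Z = R = 293 Ω
  R2: Z = R = 1000 Ω
  L: Z = jωL = j·3060·0.00108 = 0 + j3.305 Ω
Step 3 — Parallel branch: R2 || L = 1/(1/R2 + 1/L) = 0.01092 + j3.305 Ω.
Step 4 — Series with R1: Z_total = R1 + (R2 || L) = 293 + j3.305 Ω = 293∠0.6° Ω.
Step 5 — Source phasor: V = 74.5∠-166.9° V = -72.56 - j16.89 V.
Step 6 — Current: I = V / Z = -0.2483 - j0.05483 A = 0.2542∠-167.5° A.
Step 7 — Complex power: S = V·I* = 18.94 + j0.2136 VA.
Step 8 — Real power: P = Re(S) = 18.94 W.
Step 9 — Reactive power: Q = Im(S) = 0.2136 VAR.
Step 10 — Apparent power: |S| = 18.94 VA.
Step 11 — Power factor: PF = P/|S| = 0.9999 (lagging).

(a) P = 18.94 W  (b) Q = 0.2136 VAR  (c) S = 18.94 VA  (d) PF = 0.9999 (lagging)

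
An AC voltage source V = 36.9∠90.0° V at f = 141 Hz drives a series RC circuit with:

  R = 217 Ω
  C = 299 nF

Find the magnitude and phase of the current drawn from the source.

Step 1 — Angular frequency: ω = 2π·f = 2π·141 = 885.9 rad/s.
Step 2 — Component impedances:
  R: Z = R = 217 Ω
  C: Z = 1/(jωC) = -j/(ω·C) = 0 - j3775 Ω
Step 3 — Series combination: Z_total = R + C = 217 - j3775 Ω = 3781∠-86.7° Ω.
Step 4 — Source phasor: V = 36.9∠90.0° V = 0 + j36.9 V.
Step 5 — Ohm's law: I = V / Z_total = (0 + j36.9) / (217 - j3775) = -0.009742 + j0.00056 A.
Step 6 — Convert to polar: |I| = 0.009758 A, ∠I = 176.7°.

I = 0.009758∠176.7° A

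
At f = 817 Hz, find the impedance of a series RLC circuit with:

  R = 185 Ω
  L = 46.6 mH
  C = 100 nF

Step 1 — Angular frequency: ω = 2π·f = 2π·817 = 5133 rad/s.
Step 2 — Component impedances:
  R: Z = R = 185 Ω
  L: Z = jωL = j·5133·0.0466 = 0 + j239.2 Ω
  C: Z = 1/(jωC) = -j/(ω·C) = 0 - j1948 Ω
Step 3 — Series combination: Z_total = R + L + C = 185 - j1709 Ω = 1719∠-83.8° Ω.

Z = 185 - j1709 Ω = 1719∠-83.8° Ω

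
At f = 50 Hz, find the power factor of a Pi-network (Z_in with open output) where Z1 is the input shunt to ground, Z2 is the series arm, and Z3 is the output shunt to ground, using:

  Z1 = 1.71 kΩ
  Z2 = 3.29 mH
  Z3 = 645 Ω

Step 1 — Angular frequency: ω = 2π·f = 2π·50 = 314.2 rad/s.
Step 2 — Component impedances:
  Z1: Z = R = 1710 Ω
  Z2: Z = jωL = j·314.2·0.00329 = 0 + j1.034 Ω
  Z3: Z = R = 645 Ω
Step 3 — With open output, the series arm Z2 and the output shunt Z3 appear in series to ground: Z2 + Z3 = 645 + j1.034 Ω.
Step 4 — Parallel with input shunt Z1: Z_in = Z1 || (Z2 + Z3) = 468.3 + j0.5449 Ω = 468.3∠0.1° Ω.
Step 5 — Power factor: PF = cos(φ) = Re(Z)/|Z| = 468.3/468.3 = 1.
Step 6 — Type: Im(Z) = 0.5449 ⇒ lagging (phase φ = 0.1°).

PF = 1 (lagging, φ = 0.1°)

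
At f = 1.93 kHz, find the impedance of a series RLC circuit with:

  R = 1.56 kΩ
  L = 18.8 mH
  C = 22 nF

Step 1 — Angular frequency: ω = 2π·f = 2π·1930 = 1.213e+04 rad/s.
Step 2 — Component impedances:
  R: Z = R = 1560 Ω
  L: Z = jωL = j·1.213e+04·0.0188 = 0 + j228 Ω
  C: Z = 1/(jωC) = -j/(ω·C) = 0 - j3748 Ω
Step 3 — Series combination: Z_total = R + L + C = 1560 - j3520 Ω = 3851∠-66.1° Ω.

Z = 1560 - j3520 Ω = 3851∠-66.1° Ω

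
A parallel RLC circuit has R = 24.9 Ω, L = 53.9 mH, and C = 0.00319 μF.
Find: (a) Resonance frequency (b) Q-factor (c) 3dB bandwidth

Step 1 — Resonance: ω₀ = 1/√(LC) = 1/√(0.0539·3.19e-09) = 7.626e+04 rad/s.
Step 2 — f₀ = ω₀/(2π) = 1.214e+04 Hz.
Step 3 — Parallel Q: Q = R/(ω₀L) = 24.9/(7.626e+04·0.0539) = 0.006058.
Step 4 — Bandwidth: Δω = ω₀/Q = 1.259e+07 rad/s; BW = Δω/(2π) = 2.004e+06 Hz.

(a) f₀ = 1.214e+04 Hz  (b) Q = 0.006058  (c) BW = 2.004e+06 Hz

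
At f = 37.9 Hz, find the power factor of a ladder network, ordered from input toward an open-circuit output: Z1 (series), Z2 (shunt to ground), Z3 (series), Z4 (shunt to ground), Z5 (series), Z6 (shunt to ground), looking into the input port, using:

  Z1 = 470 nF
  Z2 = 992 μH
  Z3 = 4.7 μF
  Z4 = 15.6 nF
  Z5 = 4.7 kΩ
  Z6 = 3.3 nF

Step 1 — Angular frequency: ω = 2π·f = 2π·37.9 = 238.1 rad/s.
Step 2 — Component impedances:
  Z1: Z = 1/(jωC) = -j/(ω·C) = 0 - j8935 Ω
  Z2: Z = jωL = j·238.1·0.000992 = 0 + j0.2362 Ω
  Z3: Z = 1/(jωC) = -j/(ω·C) = 0 - j893.5 Ω
  Z4: Z = 1/(jωC) = -j/(ω·C) = 0 - j2.692e+05 Ω
  Z5: Z = R = 4700 Ω
  Z6: Z = 1/(jωC) = -j/(ω·C) = 0 - j1.273e+06 Ω
Step 3 — Ladder network (open output): work backward from the far end, alternating series and parallel combinations. Z_in = 0 - j8935 Ω = 8935∠-90.0° Ω.
Step 4 — Power factor: PF = cos(φ) = Re(Z)/|Z| = 1.6067e-10/8934.5 = 1.798e-14.
Step 5 — Type: Im(Z) = -8935 ⇒ leading (phase φ = -90.0°).

PF = 1.798e-14 (leading, φ = -90.0°)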